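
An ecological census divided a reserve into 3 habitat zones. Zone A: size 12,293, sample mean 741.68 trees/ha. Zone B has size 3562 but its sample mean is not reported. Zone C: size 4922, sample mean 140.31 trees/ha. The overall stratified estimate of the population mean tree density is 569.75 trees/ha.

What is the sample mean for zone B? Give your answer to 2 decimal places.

N = 12293 + 3562 + 4922 = 20777.
Overall total = μ·N = 569.75·20777 = 11837695.75.
Subtract the known strata: 12293·741.68 + 4922·140.31 = 9808078.06.
Remaining total for zone B: 11837695.75 − 9808078.06 = 2029617.69.
Divide by its size: 2029617.69 / 3562 = 569.7972... → 569.80.

569.80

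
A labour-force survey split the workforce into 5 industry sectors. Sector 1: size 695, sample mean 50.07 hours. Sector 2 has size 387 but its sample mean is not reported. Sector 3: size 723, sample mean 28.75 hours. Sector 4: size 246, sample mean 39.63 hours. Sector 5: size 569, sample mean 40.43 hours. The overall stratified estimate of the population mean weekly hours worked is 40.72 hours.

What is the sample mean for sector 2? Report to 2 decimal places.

47.41

N = 695 + 387 + 723 + 246 + 569 = 2620.
Overall total = μ·N = 40.72·2620 = 106686.4.
Subtract the known strata: 695·50.07 + 723·28.75 + 246·39.63 + 569·40.43 = 88338.55.
Remaining total for sector 2: 106686.4 − 88338.55 = 18347.85.
Divide by its size: 18347.85 / 387 = 47.4105... → 47.41.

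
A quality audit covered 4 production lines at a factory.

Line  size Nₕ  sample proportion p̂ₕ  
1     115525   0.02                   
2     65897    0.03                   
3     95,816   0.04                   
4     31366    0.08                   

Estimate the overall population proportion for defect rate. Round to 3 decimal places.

0.034

N = 115525 + 65897 + 95816 + 31366 = 308604.
Overall proportion = Σ (Nₕ/N)·p̂ₕ.
Σ Nₕp̂ₕ = 2310.5 + 1976.91 + 3832.64 + 2509.28 = 10629.33.
10629.33 / 308604 = 0.03444... → 0.034.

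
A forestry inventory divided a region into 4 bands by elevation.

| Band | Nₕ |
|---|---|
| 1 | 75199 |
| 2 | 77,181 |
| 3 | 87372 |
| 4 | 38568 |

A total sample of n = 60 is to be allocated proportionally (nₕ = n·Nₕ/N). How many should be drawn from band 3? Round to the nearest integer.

N = 75199 + 77181 + 87372 + 38568 = 278320.
n_3 = 60·87372/278320 = 18.836... → 19.

19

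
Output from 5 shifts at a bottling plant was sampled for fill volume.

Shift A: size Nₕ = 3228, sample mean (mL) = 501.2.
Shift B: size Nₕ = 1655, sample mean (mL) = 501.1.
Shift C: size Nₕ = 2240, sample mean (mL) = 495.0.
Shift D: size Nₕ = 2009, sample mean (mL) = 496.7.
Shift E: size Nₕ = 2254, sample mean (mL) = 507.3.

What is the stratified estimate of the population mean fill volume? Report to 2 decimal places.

N = 3228 + 1655 + 2240 + 2009 + 2254 = 11386.
The stratified mean weights each stratum mean by its population share Nₕ/N.
Σ Nₕx̄ₕ = 3228·501.2 + 1655·501.1 + 2240·495.0 + 2009·496.7 + 2254·507.3 = 1617873.6 + 829320.5 + 1108800 + 997870.3 + 1143454.2 = 5697318.6.
Divide by N: 5697318.6 / 11386 = 500.3793... → 500.38.

500.38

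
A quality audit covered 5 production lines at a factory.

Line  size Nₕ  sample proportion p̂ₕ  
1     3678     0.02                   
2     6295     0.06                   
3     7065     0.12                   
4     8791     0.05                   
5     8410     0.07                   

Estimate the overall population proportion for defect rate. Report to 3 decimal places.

N = 3678 + 6295 + 7065 + 8791 + 8410 = 34239.
Overall proportion = Σ (Nₕ/N)·p̂ₕ.
Σ Nₕp̂ₕ = 73.56 + 377.7 + 847.8 + 439.55 + 588.7 = 2327.31.
2327.31 / 34239 = 0.06797... → 0.068.

0.068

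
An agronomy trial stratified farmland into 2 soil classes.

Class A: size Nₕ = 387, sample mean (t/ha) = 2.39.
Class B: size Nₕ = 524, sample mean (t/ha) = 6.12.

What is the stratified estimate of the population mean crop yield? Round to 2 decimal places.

4.54

N = 387 + 524 = 911.
Weight each subgroup mean by Nₕ/N and sum.
Σ Nₕx̄ₕ = 387·2.39 + 524·6.12 = 924.93 + 3206.88 = 4131.81.
Divide by N: 4131.81 / 911 = 4.5355... → 4.54.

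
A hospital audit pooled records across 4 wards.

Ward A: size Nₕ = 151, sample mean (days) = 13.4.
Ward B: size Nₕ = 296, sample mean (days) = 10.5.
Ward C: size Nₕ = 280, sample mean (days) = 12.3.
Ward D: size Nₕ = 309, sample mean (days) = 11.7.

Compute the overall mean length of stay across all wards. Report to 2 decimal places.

N = 151 + 296 + 280 + 309 = 1036.
Overall mean = Σ (Nₕ/N)·x̄ₕ — weight by population share, not a simple average.
Σ Nₕx̄ₕ = 151·13.4 + 296·10.5 + 280·12.3 + 309·11.7 = 2023.4 + 3108 + 3444 + 3615.3 = 12190.7.
Divide by N: 12190.7 / 1036 = 11.7671... → 11.77.

11.77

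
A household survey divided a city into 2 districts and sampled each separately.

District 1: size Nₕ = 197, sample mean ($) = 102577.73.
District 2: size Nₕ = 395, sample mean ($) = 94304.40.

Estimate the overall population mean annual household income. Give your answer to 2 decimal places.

N = 197 + 395 = 592.
Weight each subgroup mean by Nₕ/N and sum.
Σ Nₕx̄ₕ = 197·102577.73 + 395·94304.40 = 20207812.81 + 37250238 = 57458050.81.
Divide by N: 57458050.81 / 592 = 97057.5183... → 97057.52.

97057.52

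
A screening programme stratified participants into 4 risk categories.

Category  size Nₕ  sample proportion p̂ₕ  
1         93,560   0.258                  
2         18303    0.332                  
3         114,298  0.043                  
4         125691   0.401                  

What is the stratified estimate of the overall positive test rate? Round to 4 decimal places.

Wₕ = Nₕ/N with N = 351852: 0.2659, 0.0520, 0.3248, 0.3572.
p̂_st = 0.2659·0.258 + 0.0520·0.332 + 0.3248·0.043 + 0.3572·0.401 ≈ 0.243091... → 0.2431.

0.2431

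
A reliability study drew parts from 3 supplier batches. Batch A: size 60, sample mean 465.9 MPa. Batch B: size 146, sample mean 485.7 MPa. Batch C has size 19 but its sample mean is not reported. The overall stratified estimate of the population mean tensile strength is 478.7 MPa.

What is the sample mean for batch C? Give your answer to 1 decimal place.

465.3

N = 60 + 146 + 19 = 225.
Overall total = μ·N = 478.7·225 = 107707.5.
Subtract the known strata: 60·465.9 + 146·485.7 = 98866.2.
Remaining total for batch C: 107707.5 − 98866.2 = 8841.3.
Divide by its size: 8841.3 / 19 = 465.332... → 465.3.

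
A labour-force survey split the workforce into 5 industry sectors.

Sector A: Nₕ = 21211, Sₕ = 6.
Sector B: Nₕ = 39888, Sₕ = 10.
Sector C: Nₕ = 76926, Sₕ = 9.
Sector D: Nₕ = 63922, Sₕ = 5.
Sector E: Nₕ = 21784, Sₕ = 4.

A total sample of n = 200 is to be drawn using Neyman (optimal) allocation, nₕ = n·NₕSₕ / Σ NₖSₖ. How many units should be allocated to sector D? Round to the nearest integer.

39

A: NₕSₕ = 21211·6 = 127266
B: NₕSₕ = 39888·10 = 398880
C: NₕSₕ = 76926·9 = 692334
D: NₕSₕ = 63922·5 = 319610
E: NₕSₕ = 21784·4 = 87136
Σ NₕSₕ = 1625226.
n_D = 200·319610/1625226 = 39.331... → 39.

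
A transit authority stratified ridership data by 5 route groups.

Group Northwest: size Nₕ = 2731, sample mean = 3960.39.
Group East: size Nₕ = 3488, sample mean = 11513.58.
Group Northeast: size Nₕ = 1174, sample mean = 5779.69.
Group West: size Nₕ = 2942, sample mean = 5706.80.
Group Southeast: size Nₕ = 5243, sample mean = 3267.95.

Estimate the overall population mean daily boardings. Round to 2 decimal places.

5885.47

N = 15578; weights Wₕ = Nₕ/N = (0.1753, 0.2239, 0.0754, 0.1889, 0.3366).
x̄_st = Σ Wₕ·x̄ₕ = 0.1753·3960.39 + 0.2239·11513.58 + 0.0754·5779.69 + 0.1889·5706.80 + 0.3366·3267.95 ≈ 5885.4677...
→ 5885.47.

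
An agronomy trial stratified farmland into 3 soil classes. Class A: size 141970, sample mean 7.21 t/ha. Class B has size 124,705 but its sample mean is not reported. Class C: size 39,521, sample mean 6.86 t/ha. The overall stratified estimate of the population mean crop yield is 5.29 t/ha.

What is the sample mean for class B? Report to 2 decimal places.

2.61

N = 141970 + 124705 + 39521 = 306196.
Overall total = μ·N = 5.29·306196 = 1619776.84.
Subtract the known strata: 141970·7.21 + 39521·6.86 = 1294717.76.
Remaining total for class B: 1619776.84 − 1294717.76 = 325059.08.
Divide by its size: 325059.08 / 124705 = 2.6066... → 2.61.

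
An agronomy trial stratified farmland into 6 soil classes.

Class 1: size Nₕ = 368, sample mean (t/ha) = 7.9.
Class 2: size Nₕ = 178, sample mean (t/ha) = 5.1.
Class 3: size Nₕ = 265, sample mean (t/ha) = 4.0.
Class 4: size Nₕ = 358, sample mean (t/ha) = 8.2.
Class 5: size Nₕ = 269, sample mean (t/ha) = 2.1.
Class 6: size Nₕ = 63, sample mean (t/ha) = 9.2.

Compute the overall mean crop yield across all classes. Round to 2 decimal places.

5.97

N = 1501; weights Wₕ = Nₕ/N = (0.2452, 0.1186, 0.1765, 0.2385, 0.1792, 0.0420).
x̄_st = Σ Wₕ·x̄ₕ = 0.2452·7.9 + 0.1186·5.1 + 0.1765·4.0 + 0.2385·8.2 + 0.1792·2.1 + 0.0420·9.2 ≈ 5.9661...
→ 5.97.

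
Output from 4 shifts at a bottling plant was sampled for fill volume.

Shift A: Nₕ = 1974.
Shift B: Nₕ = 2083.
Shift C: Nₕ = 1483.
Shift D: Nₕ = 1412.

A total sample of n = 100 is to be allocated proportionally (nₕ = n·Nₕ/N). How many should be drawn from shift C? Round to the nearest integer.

N = 1974 + 2083 + 1483 + 1412 = 6952.
n_C = 100·1483/6952 = 21.332... → 21.

21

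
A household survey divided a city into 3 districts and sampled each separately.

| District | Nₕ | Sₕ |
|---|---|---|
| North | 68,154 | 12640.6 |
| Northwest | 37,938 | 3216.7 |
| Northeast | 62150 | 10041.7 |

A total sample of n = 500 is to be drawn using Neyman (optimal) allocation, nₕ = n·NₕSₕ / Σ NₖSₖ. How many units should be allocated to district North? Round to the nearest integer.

North: NₕSₕ = 68154·12640.6 = 861507452.4
Northwest: NₕSₕ = 37938·3216.7 = 122035164.6
Northeast: NₕSₕ = 62150·10041.7 = 624091655
Σ NₕSₕ = 1607634272.
n_North = 500·861507452.4/1607634272 = 267.943... → 268.

268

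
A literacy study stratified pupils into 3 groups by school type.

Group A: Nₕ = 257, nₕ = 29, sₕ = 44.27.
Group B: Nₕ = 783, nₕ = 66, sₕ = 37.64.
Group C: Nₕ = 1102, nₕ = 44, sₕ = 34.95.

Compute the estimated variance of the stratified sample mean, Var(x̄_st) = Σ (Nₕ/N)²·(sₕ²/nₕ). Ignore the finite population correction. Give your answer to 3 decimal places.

N = 2142; Wₕ = Nₕ/N.
group A: (257/2142)²·44.27²/29 = 0.972856
group B: (783/2142)²·37.64²/66 = 2.868401
group C: (1102/2142)²·34.95²/44 = 7.347946
Sum = 11.189202 → 11.189.

11.189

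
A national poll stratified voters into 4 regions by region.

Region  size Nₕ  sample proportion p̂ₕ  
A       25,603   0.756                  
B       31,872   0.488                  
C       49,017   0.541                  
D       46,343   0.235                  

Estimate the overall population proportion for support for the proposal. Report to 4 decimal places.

N = 25603 + 31872 + 49017 + 46343 = 152835.
Overall proportion = Σ (Nₕ/N)·p̂ₕ.
Σ Nₕp̂ₕ = 19355.868 + 15553.536 + 26518.197 + 10890.605 = 72318.206.
72318.206 / 152835 = 0.473178... → 0.4732.

0.4732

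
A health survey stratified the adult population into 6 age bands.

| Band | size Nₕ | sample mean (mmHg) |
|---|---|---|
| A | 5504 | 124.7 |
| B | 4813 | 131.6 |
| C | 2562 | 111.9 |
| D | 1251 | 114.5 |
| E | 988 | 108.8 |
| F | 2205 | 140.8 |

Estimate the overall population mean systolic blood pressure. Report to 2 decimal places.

125.13

N = 5504 + 4813 + 2562 + 1251 + 988 + 2205 = 17323.
Weight each subgroup mean by Nₕ/N and sum.
Σ Nₕx̄ₕ = 5504·124.7 + 4813·131.6 + 2562·111.9 + 1251·114.5 + 988·108.8 + 2205·140.8 = 686348.8 + 633390.8 + 286687.8 + 143239.5 + 107494.4 + 310464 = 2167625.3.
Divide by N: 2167625.3 / 17323 = 125.1299... → 125.13.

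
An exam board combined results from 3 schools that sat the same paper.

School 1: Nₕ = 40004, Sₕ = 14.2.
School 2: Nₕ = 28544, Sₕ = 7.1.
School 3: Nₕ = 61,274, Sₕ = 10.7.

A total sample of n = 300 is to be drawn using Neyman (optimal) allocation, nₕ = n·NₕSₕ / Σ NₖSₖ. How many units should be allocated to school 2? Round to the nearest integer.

1: NₕSₕ = 40004·14.2 = 568056.8
2: NₕSₕ = 28544·7.1 = 202662.4
3: NₕSₕ = 61274·10.7 = 655631.8
Σ NₕSₕ = 1426351.
n_2 = 300·202662.4/1426351 = 42.625... → 43.

43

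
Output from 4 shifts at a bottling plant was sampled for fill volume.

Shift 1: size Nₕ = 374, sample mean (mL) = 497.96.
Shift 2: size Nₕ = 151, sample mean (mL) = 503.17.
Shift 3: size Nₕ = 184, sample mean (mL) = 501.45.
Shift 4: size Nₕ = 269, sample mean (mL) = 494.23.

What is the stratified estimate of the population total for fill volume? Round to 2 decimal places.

487430.38

Estimate total by summing Nₕ·x̄ₕ over strata.
374·497.96 + 151·503.17 + 184·501.45 + 269·494.23 = 186237.04 + 75978.67 + 92266.8 + 132947.87 = 487430.38.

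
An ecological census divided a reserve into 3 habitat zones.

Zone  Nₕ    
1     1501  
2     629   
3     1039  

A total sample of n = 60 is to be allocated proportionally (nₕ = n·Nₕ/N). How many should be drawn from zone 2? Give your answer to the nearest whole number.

12

Share of zone 2 = 629/3169 = 0.19849.
Allocate 60 × 0.19849 = 11.909... → 12.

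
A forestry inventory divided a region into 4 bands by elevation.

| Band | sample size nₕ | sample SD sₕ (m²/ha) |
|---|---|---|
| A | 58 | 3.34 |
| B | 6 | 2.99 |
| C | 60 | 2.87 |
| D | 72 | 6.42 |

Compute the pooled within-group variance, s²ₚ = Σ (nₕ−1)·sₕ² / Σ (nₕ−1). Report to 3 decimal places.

21.317

A: (58−1)·3.34² = 57·11.1556 = 635.8692
B: (6−1)·2.99² = 5·8.9401 = 44.7005
C: (60−1)·2.87² = 59·8.2369 = 485.9771
D: (72−1)·6.42² = 71·41.2164 = 2926.3644
Numerator = 4092.9112; denominator = Σ(nₕ−1) = 192.
s²ₚ = 4092.9112/192 = 21.31725... → 21.317.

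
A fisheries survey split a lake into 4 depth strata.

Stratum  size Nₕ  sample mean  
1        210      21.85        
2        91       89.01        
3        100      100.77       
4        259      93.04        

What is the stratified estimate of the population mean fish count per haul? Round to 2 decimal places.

71.00

N = 210 + 91 + 100 + 259 = 660.
Weight each subgroup mean by Nₕ/N and sum.
Σ Nₕx̄ₕ = 210·21.85 + 91·89.01 + 100·100.77 + 259·93.04 = 4588.5 + 8099.91 + 10077 + 24097.36 = 46862.77.
Divide by N: 46862.77 / 660 = 71.0042... → 71.00.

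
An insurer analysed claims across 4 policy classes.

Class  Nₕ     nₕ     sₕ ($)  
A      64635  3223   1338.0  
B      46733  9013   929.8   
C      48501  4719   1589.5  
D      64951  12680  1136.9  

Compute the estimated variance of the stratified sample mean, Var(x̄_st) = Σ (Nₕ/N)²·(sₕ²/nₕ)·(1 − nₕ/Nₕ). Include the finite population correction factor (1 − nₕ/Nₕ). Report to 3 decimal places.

76.307

N = 224820. Term for each stratum: Wₕ²sₕ²/nₕ·(1−nₕ/Nₕ).
Var(x̄_st) = 43.621744 + 3.345301 + 22.493006 + 6.847027 = 76.307078 → 76.307.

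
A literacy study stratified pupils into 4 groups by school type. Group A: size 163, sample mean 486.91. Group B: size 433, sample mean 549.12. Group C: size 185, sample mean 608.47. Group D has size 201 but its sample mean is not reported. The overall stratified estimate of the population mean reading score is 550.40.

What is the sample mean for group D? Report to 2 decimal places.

N = 163 + 433 + 185 + 201 = 982.
Overall total = μ·N = 550.40·982 = 540492.8.
Subtract the known strata: 163·486.91 + 433·549.12 + 185·608.47 = 429702.24.
Remaining total for group D: 540492.8 − 429702.24 = 110790.56.
Divide by its size: 110790.56 / 201 = 551.1968... → 551.20.

551.20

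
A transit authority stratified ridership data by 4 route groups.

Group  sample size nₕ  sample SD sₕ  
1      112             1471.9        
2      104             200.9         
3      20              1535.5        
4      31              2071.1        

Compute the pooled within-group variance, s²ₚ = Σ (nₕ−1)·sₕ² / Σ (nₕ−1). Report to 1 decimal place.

Degrees of freedom: 111 + 103 + 19 + 30 = 263.
Σ(nₕ−1)sₕ² = 111·2166489.61 + 103·40360.81 + 19·2357760.25 + 30·4289455.21 = 418118611.19.
s²ₚ = 418118611.19 / 263 = 1589804.605... → 1589804.6.

1589804.6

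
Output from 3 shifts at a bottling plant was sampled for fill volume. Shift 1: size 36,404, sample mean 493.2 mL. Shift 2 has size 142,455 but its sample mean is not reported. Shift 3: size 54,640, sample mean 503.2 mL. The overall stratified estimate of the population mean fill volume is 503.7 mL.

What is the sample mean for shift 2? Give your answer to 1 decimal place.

Σ Nₕx̄ₕ = N·μ, so 142455·x̄_2 = 233499·503.7 − (36404·493.2 + 54640·503.2).
= 117613446.3 − 45449300.8 = 72164145.5.
x̄_2 = 72164145.5 / 142455 = 506.575... → 506.6.

506.6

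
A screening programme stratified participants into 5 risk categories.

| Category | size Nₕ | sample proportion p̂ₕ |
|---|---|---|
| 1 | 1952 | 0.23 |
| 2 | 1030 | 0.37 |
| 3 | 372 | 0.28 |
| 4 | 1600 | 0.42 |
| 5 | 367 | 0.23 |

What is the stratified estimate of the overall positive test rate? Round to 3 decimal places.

0.318

N = 1952 + 1030 + 372 + 1600 + 367 = 5321.
Overall proportion = Σ (Nₕ/N)·p̂ₕ.
Σ Nₕp̂ₕ = 448.96 + 381.1 + 104.16 + 672 + 84.41 = 1690.63.
1690.63 / 5321 = 0.31773... → 0.318.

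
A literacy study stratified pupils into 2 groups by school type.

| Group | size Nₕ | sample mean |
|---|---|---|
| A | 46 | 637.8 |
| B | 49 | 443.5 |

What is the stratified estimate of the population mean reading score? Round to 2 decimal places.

N = 46 + 49 = 95.
Weight each subgroup mean by Nₕ/N and sum.
Σ Nₕx̄ₕ = 46·637.8 + 49·443.5 = 29338.8 + 21731.5 = 51070.3.
Divide by N: 51070.3 / 95 = 537.5821... → 537.58.

537.58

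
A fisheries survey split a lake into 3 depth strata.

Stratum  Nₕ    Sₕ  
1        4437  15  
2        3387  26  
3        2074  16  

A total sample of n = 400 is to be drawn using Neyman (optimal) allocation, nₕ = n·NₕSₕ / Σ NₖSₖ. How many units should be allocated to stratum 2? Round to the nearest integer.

1: NₕSₕ = 4437·15 = 66555
2: NₕSₕ = 3387·26 = 88062
3: NₕSₕ = 2074·16 = 33184
Σ NₕSₕ = 187801.
n_2 = 400·88062/187801 = 187.564... → 188.

188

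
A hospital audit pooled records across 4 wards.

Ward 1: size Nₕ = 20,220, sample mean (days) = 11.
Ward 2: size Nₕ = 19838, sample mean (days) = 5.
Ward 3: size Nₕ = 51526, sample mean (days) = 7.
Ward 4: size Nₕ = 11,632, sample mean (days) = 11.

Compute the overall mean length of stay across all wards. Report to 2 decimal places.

7.85

N = 20220 + 19838 + 51526 + 11632 = 103216.
Weight each subgroup mean by Nₕ/N and sum.
Σ Nₕx̄ₕ = 20220·11 + 19838·5 + 51526·7 + 11632·11 = 222420 + 99190 + 360682 + 127952 = 810244.
Divide by N: 810244 / 103216 = 7.8500... → 7.85.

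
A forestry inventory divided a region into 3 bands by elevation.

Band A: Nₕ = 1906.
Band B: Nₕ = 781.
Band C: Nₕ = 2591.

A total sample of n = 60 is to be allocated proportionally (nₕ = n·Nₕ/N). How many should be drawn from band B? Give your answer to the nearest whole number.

9

N = 1906 + 781 + 2591 = 5278.
n_B = 60·781/5278 = 8.878... → 9.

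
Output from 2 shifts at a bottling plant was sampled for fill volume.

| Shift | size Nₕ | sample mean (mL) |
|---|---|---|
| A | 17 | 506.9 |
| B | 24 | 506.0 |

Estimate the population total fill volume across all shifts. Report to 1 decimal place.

20761.3

A: 17·506.9 = 8617.3
B: 24·506.0 = 12144
τ̂ = Σ Nₕx̄ₕ = 20761.3.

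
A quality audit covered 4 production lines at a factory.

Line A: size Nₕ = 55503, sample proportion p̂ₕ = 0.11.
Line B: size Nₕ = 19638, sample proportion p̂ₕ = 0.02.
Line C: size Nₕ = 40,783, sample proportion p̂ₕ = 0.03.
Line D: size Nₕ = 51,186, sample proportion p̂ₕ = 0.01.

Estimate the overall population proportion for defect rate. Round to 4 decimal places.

N = 55503 + 19638 + 40783 + 51186 = 167110.
Overall proportion = Σ (Nₕ/N)·p̂ₕ.
Σ Nₕp̂ₕ = 6105.33 + 392.76 + 1223.49 + 511.86 = 8233.44.
8233.44 / 167110 = 0.049270... → 0.0493.

0.0493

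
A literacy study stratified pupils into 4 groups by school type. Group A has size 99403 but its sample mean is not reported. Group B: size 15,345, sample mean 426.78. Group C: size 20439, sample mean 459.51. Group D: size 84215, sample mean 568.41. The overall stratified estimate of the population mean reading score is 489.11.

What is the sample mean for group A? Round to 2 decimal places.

Σ Nₕx̄ₕ = N·μ, so 99403·x̄_A = 219402·489.11 − (15345·426.78 + 20439·459.51 + 84215·568.41).
= 107311712.22 − 63809512.14 = 43502200.08.
x̄_A = 43502200.08 / 99403 = 437.6347... → 437.63.

437.63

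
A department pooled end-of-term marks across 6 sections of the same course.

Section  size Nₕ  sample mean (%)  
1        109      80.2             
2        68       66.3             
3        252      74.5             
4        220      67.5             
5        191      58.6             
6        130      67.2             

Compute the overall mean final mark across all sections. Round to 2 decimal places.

68.87

N = 970; weights Wₕ = Nₕ/N = (0.1124, 0.0701, 0.2598, 0.2268, 0.1969, 0.1340).
x̄_st = Σ Wₕ·x̄ₕ = 0.1124·80.2 + 0.0701·66.3 + 0.2598·74.5 + 0.2268·67.5 + 0.1969·58.6 + 0.1340·67.2 ≈ 68.8689...
→ 68.87.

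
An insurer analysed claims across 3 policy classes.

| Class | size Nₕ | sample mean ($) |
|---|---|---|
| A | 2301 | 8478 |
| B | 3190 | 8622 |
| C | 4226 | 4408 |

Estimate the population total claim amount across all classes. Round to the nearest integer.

65640266

Population total = Σ Nₕ·x̄ₕ (each stratum's size times its mean).
2301·8478 + 3190·8622 + 4226·4408 = 19507878 + 27504180 + 18628208 = 65640266.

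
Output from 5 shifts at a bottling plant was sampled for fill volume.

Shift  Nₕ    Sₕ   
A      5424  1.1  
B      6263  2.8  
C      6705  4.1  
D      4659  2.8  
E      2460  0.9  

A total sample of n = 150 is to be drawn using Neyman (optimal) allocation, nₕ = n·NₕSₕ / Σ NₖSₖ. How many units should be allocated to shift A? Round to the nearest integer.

Σ NₕSₕ = 5424·1.1 + 6263·2.8 + 6705·4.1 + 4659·2.8 + 2460·0.9 = 66252.5.
Share for A: 5966.4/66252.5 = 0.09006.
n_A = 150 × 0.09006 = 13.508... → 14.

14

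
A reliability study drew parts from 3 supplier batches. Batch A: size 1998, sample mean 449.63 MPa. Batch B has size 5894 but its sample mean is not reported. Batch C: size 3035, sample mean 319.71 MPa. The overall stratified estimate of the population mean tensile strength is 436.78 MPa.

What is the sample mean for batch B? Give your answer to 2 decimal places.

492.71

Σ Nₕx̄ₕ = N·μ, so 5894·x̄_B = 10927·436.78 − (1998·449.63 + 3035·319.71).
= 4772695.06 − 1868680.59 = 2904014.47.
x̄_B = 2904014.47 / 5894 = 492.7069... → 492.71.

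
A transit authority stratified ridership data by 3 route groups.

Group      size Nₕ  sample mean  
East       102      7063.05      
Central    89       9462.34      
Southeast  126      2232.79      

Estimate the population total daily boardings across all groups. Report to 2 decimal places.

East: 102·7063.05 = 720431.1
Central: 89·9462.34 = 842148.26
Southeast: 126·2232.79 = 281331.54
τ̂ = Σ Nₕx̄ₕ = 1843910.90.

1843910.90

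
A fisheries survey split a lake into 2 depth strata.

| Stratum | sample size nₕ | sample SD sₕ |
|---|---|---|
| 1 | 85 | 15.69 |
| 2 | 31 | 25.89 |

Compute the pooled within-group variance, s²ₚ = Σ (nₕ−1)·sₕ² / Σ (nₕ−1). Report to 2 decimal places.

1: (85−1)·15.69² = 84·246.1761 = 20678.7924
2: (31−1)·25.89² = 30·670.2921 = 20108.763
Numerator = 40787.5554; denominator = Σ(nₕ−1) = 114.
s²ₚ = 40787.5554/114 = 357.7856... → 357.79.

357.79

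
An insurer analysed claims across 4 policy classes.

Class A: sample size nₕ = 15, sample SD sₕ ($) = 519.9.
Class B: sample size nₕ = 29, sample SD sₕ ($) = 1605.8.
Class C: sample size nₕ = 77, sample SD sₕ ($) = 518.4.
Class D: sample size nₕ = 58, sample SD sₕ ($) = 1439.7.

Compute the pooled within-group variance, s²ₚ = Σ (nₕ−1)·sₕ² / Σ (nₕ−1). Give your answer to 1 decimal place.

1226027.7

Degrees of freedom: 14 + 28 + 76 + 57 = 175.
Σ(nₕ−1)sₕ² = 14·270296.01 + 28·2578593.64 + 76·268738.56 + 57·2072736.09 = 214554853.75.
s²ₚ = 214554853.75 / 175 = 1226027.736... → 1226027.7.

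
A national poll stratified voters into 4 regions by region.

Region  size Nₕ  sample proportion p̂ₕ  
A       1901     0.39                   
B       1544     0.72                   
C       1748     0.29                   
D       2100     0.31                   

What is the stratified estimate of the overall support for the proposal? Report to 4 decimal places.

0.4129

N = 1901 + 1544 + 1748 + 2100 = 7293.
Overall proportion = Σ (Nₕ/N)·p̂ₕ.
Σ Nₕp̂ₕ = 741.39 + 1111.68 + 506.92 + 651 = 3010.99.
3010.99 / 7293 = 0.412860... → 0.4129.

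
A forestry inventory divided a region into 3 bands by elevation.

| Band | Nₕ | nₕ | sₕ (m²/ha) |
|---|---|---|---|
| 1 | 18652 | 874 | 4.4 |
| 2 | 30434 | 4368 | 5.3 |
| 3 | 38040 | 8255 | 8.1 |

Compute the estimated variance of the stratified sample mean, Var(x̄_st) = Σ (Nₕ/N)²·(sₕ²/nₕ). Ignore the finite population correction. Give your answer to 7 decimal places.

N = 87126; Wₕ = Nₕ/N.
band 1: (18652/87126)²·4.4²/874 = 0.0010151943
band 2: (30434/87126)²·5.3²/4368 = 0.0007846783
band 3: (38040/87126)²·8.1²/8255 = 0.0015150900
Sum = 0.0033149626 → 0.0033150.

0.0033150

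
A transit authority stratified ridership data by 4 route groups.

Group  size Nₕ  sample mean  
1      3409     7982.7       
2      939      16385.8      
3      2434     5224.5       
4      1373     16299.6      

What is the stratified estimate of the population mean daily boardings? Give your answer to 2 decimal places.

x̄_st = (Σ Nₕx̄ₕ) / (Σ Nₕ) = (3409·7982.7 + 939·16385.8 + 2434·5224.5 + 1373·16299.6) / 8155
= 77695074.3 / 8155 = 9527.2930... → 9527.29.

9527.29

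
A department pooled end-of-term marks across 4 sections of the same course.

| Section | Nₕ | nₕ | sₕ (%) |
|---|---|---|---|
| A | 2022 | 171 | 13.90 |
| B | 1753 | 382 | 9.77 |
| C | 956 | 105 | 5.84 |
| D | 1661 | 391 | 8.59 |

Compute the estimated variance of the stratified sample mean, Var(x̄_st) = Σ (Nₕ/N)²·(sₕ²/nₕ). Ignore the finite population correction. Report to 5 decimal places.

0.15187

N = 6392. Term for each stratum: Wₕ²sₕ²/nₕ.
Var(x̄_st) = 0.11306346 + 0.01879386 + 0.00726572 + 0.01274311 = 0.15186615 → 0.15187.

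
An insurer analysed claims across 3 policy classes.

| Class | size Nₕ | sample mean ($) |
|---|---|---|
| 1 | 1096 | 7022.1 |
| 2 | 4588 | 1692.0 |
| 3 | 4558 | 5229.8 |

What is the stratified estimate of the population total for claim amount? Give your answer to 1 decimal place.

39296546.0

1: 1096·7022.1 = 7696221.6
2: 4588·1692.0 = 7762896
3: 4558·5229.8 = 23837428.4
τ̂ = Σ Nₕx̄ₕ = 39296546.0.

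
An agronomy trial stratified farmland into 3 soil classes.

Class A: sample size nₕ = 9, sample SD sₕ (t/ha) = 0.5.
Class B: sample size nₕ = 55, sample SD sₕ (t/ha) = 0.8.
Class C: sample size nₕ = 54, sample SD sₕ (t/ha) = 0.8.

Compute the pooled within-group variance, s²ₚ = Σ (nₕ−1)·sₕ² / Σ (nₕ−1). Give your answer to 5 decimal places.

0.61287

A: (9−1)·0.5² = 8·0.25 = 2
B: (55−1)·0.8² = 54·0.64 = 34.56
C: (54−1)·0.8² = 53·0.64 = 33.92
Numerator = 70.48; denominator = Σ(nₕ−1) = 115.
s²ₚ = 70.48/115 = 0.6128696... → 0.61287.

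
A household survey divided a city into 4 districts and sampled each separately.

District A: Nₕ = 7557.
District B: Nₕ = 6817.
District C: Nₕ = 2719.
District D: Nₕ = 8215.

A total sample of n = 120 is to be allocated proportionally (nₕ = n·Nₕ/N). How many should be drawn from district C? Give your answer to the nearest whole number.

Share of district C = 2719/25308 = 0.10744.
Allocate 120 × 0.10744 = 12.892... → 13.

13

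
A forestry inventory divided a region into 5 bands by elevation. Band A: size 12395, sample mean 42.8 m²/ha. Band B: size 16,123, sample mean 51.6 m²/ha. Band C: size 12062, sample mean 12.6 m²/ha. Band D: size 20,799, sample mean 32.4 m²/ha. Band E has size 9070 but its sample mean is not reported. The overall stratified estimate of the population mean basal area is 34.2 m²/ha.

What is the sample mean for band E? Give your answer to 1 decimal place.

24.4

Σ Nₕx̄ₕ = N·μ, so 9070·x̄_E = 70449·34.2 − (12395·42.8 + 16123·51.6 + 12062·12.6 + 20799·32.4).
= 2409355.8 − 2188321.6 = 221034.2.
x̄_E = 221034.2 / 9070 = 24.370... → 24.4.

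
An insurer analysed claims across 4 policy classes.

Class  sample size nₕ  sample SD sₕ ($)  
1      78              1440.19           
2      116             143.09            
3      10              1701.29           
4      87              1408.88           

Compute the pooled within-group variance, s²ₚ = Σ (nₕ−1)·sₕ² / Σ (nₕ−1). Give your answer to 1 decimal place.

1250238.7

1: (78−1)·1440.19² = 77·2074147.2361 = 159709337.1797
2: (116−1)·143.09² = 115·20474.7481 = 2354596.0315
3: (10−1)·1701.29² = 9·2894387.6641 = 26049488.9769
4: (87−1)·1408.88² = 86·1984942.8544 = 170705085.4784
Numerator = 358818507.6665; denominator = Σ(nₕ−1) = 287.
s²ₚ = 358818507.6665/287 = 1250238.703... → 1250238.7.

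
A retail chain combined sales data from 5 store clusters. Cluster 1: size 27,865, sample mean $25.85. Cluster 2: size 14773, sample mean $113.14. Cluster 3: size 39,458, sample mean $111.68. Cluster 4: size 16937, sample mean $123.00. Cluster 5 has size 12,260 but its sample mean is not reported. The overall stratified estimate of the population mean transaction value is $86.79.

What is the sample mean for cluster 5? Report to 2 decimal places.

Σ Nₕx̄ₕ = N·μ, so 12260·x̄_5 = 111293·86.79 − (27865·25.85 + 14773·113.14 + 39458·111.68 + 16937·123.00).
= 9659119.47 − 8881647.91 = 777471.56.
x̄_5 = 777471.56 / 12260 = 63.4153... → 63.42.

63.42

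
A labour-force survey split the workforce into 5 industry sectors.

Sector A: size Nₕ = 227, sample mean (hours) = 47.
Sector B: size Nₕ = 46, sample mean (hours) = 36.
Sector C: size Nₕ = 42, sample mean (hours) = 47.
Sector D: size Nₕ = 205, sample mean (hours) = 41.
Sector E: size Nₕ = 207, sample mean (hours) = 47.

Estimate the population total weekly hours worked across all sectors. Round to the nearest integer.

32433

A: 227·47 = 10669
B: 46·36 = 1656
C: 42·47 = 1974
D: 205·41 = 8405
E: 207·47 = 9729
τ̂ = Σ Nₕx̄ₕ = 32433.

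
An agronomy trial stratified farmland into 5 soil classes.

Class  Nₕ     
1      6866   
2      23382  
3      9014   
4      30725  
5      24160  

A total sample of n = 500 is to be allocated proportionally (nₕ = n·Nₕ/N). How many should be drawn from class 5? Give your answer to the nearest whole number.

128

N = 6866 + 23382 + 9014 + 30725 + 24160 = 94147.
n_5 = 500·24160/94147 = 128.310... → 128.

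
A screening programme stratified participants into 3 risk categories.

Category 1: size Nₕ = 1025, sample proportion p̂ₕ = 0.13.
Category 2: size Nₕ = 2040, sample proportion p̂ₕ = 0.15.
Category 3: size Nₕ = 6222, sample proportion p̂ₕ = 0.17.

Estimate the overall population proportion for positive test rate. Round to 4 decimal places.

0.1612

N = 1025 + 2040 + 6222 = 9287.
Overall proportion = Σ (Nₕ/N)·p̂ₕ.
Σ Nₕp̂ₕ = 133.25 + 306 + 1057.74 = 1496.99.
1496.99 / 9287 = 0.161192... → 0.1612.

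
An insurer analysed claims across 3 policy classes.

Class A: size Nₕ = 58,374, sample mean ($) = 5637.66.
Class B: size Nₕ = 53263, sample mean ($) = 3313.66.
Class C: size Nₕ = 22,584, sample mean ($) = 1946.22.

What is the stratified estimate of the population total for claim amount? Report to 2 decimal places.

Estimate total by summing Nₕ·x̄ₕ over strata.
58374·5637.66 + 53263·3313.66 + 22584·1946.22 = 329092764.84 + 176495472.58 + 43953432.48 = 549541669.90.

549541669.90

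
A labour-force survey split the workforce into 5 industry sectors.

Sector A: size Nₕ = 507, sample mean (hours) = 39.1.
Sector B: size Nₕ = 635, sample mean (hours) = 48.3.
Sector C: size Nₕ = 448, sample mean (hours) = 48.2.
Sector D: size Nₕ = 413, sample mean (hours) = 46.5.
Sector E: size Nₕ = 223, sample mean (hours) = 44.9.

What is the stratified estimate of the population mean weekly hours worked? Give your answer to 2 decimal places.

45.51

N = 507 + 635 + 448 + 413 + 223 = 2226.
Overall mean = Σ (Nₕ/N)·x̄ₕ — weight by population share, not a simple average.
Σ Nₕx̄ₕ = 507·39.1 + 635·48.3 + 448·48.2 + 413·46.5 + 223·44.9 = 19823.7 + 30670.5 + 21593.6 + 19204.5 + 10012.7 = 101305.
Divide by N: 101305 / 2226 = 45.5099... → 45.51.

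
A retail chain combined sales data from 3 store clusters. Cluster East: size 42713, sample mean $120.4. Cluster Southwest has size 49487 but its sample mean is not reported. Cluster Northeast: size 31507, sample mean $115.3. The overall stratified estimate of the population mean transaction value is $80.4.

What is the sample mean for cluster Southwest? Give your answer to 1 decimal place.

N = 42713 + 49487 + 31507 = 123707.
Overall total = μ·N = 80.4·123707 = 9946042.8.
Subtract the known strata: 42713·120.4 + 31507·115.3 = 8775402.3.
Remaining total for cluster Southwest: 9946042.8 − 8775402.3 = 1170640.5.
Divide by its size: 1170640.5 / 49487 = 23.656... → 23.7.

23.7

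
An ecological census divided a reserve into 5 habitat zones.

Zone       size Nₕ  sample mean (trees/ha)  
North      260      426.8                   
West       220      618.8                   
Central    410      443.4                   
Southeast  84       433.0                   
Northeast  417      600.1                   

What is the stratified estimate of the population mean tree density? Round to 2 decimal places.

514.39

x̄_st = (Σ Nₕx̄ₕ) / (Σ Nₕ) = (260·426.8 + 220·618.8 + 410·443.4 + 84·433.0 + 417·600.1) / 1391
= 715511.7 / 1391 = 514.3866... → 514.39.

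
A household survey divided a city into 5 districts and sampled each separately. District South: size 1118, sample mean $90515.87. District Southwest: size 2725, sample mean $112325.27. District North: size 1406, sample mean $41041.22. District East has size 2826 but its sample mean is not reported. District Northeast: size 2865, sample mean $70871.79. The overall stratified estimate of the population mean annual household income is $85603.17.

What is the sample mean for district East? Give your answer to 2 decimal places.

94997.86

Σ Nₕx̄ₕ = N·μ, so 2826·x̄_East = 10940·85603.17 − (1118·90515.87 + 2725·112325.27 + 1406·41041.22 + 2865·70871.79).
= 936498679.8 − 668034737.08 = 268463942.72.
x̄_East = 268463942.72 / 2826 = 94997.8566... → 94997.86.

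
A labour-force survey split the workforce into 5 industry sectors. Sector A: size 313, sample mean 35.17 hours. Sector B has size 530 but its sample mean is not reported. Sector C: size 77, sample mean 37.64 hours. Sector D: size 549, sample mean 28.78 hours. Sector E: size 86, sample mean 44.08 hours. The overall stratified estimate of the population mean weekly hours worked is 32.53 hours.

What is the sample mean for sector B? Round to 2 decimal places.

32.24

N = 313 + 530 + 77 + 549 + 86 = 1555.
Overall total = μ·N = 32.53·1555 = 50584.15.
Subtract the known strata: 313·35.17 + 77·37.64 + 549·28.78 + 86·44.08 = 33497.59.
Remaining total for sector B: 50584.15 − 33497.59 = 17086.56.
Divide by its size: 17086.56 / 530 = 32.2388... → 32.24.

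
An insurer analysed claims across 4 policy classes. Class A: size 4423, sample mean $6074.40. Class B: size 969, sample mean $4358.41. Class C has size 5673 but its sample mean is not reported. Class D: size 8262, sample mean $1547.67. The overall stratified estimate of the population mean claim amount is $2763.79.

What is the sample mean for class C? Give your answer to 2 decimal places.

Σ Nₕx̄ₕ = N·μ, so 5673·x̄_C = 19327·2763.79 − (4423·6074.40 + 969·4358.41 + 8262·1547.67).
= 53415769.33 − 43877220.03 = 9538549.3.
x̄_C = 9538549.3 / 5673 = 1681.3942... → 1681.39.

1681.39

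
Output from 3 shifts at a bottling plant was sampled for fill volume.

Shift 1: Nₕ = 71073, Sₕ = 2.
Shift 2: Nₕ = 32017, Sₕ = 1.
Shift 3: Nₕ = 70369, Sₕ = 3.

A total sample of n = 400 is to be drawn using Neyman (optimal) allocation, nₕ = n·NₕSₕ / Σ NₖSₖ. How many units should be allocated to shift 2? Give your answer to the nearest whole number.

Σ NₕSₕ = 71073·2 + 32017·1 + 70369·3 = 385270.
Share for 2: 32017/385270 = 0.08310.
n_2 = 400 × 0.08310 = 33.241... → 33.

33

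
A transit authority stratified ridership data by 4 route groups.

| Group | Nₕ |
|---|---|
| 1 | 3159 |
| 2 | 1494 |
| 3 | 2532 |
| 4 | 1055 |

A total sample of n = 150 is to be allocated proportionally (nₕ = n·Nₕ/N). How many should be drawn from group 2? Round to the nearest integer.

N = 3159 + 1494 + 2532 + 1055 = 8240.
n_2 = 150·1494/8240 = 27.197... → 27.

27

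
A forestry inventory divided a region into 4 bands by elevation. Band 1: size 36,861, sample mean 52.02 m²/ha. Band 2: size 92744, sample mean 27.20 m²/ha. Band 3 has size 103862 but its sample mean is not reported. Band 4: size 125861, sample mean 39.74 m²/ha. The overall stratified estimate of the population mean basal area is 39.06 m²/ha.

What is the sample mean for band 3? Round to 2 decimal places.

Σ Nₕx̄ₕ = N·μ, so 103862·x̄_3 = 359328·39.06 − (36861·52.02 + 92744·27.20 + 125861·39.74).
= 14035351.68 − 9441862.16 = 4593489.52.
x̄_3 = 4593489.52 / 103862 = 44.2269... → 44.23.

44.23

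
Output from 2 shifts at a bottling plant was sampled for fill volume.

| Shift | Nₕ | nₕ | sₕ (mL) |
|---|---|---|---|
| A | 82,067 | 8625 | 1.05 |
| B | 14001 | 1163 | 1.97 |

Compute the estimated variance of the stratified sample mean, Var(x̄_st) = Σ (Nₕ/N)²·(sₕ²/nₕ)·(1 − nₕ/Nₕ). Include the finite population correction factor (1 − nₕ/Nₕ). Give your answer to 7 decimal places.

N = 96068. Term for each stratum: Wₕ²sₕ²/nₕ·(1−nₕ/Nₕ).
Var(x̄_st) = 0.0000834786 + 0.0000649908 = 0.0001484693 → 0.0001485.

0.0001485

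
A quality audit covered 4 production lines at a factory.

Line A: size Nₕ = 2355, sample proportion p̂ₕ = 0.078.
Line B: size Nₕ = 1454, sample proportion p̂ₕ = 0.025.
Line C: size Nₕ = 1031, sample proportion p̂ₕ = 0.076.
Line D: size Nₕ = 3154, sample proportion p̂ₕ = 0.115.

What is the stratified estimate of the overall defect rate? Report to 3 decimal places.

Wₕ = Nₕ/N with N = 7994: 0.2946, 0.1819, 0.1290, 0.3945.
p̂_st = 0.2946·0.078 + 0.1819·0.025 + 0.1290·0.076 + 0.3945·0.115 ≈ 0.08270... → 0.083.

0.083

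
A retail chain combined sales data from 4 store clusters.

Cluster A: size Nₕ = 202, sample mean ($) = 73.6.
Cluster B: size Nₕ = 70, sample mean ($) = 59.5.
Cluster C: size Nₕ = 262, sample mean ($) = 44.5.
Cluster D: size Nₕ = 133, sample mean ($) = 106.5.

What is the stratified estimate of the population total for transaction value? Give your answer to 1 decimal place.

Estimate total by summing Nₕ·x̄ₕ over strata.
202·73.6 + 70·59.5 + 262·44.5 + 133·106.5 = 14867.2 + 4165 + 11659 + 14164.5 = 44855.7.

44855.7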